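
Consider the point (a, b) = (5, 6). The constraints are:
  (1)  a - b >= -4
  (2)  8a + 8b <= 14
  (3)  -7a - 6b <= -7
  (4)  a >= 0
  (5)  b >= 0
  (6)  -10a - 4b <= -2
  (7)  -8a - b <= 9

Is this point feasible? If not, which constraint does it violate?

Constraint (2): 8a + 8b = 88, which is not ≤ 14. All other constraints are satisfied.

not feasible — violates (2)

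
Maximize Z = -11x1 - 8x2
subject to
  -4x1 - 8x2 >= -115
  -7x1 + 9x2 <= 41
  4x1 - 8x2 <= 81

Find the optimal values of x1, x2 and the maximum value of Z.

Extreme points and Z = -11x1 - 8x2:
  (707/92, 969/92) → Z = -15529/92
  (49/2, 17/8) → Z = -573/2
  (-1057/20, -731/20) → Z = 3495/4

x1 = -1057/20, x2 = -731/20, maximum Z = 3495/4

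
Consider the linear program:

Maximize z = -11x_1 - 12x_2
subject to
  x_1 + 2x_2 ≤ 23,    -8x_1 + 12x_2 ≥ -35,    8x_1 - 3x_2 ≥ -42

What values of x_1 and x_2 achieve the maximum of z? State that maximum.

x_1 = -203/24, x_2 = -77/9, maximum z = 4697/24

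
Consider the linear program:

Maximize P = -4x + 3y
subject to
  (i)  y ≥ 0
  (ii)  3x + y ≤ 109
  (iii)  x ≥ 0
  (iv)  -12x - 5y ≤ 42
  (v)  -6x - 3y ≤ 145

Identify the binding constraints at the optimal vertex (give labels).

(ii) and (iii)

Extreme points and P = -4x + 3y:
  (109/3, 0) → P = -436/3
  (0, 0) → P = 0
  (0, 109) → P = 327

The maximum is at (0, 109). Substituting into each constraint, equality holds for (ii) and (iii); the remaining constraints have slack.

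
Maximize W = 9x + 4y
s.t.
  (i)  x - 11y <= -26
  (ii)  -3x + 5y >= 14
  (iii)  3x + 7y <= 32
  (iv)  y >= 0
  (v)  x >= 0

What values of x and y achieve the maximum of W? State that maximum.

Vertices and W = 9x + 4y:
  (31/18, 23/6) → W = 185/6
  (0, 14/5) → W = 56/5
  (0, 32/7) → W = 128/7

x = 31/18, y = 23/6, maximum W = 185/6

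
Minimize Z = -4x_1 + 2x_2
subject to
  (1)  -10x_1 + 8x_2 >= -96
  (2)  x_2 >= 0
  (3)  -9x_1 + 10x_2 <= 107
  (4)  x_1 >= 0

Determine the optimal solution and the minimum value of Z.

Vertices and Z = -4x_1 + 2x_2:
  (48/5, 0) → Z = -192/5
  (454/7, 967/14) → Z = -849/7
  (0, 0) → Z = 0
  (0, 107/10) → Z = 107/5

x_1 = 454/7, x_2 = 967/14, minimum Z = -849/7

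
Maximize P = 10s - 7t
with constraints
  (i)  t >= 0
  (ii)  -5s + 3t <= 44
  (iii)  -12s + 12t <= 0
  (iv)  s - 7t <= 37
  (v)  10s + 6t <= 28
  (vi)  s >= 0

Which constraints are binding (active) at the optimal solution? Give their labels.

Vertices and P = 10s - 7t:
  (0, 0) → P = 0
  (14/5, 0) → P = 28
  (7/4, 7/4) → P = 21/4

The maximum is at (14/5, 0). Substituting into each constraint, equality holds for (i) and (v); the remaining constraints have slack.

(i) and (v)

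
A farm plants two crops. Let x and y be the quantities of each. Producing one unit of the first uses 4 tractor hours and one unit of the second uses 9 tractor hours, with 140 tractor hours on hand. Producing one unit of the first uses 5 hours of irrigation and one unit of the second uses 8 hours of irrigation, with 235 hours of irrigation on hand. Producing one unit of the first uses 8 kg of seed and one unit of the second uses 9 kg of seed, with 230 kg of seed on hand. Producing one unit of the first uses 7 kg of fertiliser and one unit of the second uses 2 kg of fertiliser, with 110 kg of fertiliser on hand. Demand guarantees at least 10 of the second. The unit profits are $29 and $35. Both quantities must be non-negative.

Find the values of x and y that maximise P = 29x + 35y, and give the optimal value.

x = 25/2, y = 10, maximum P = 1425/2

The optimum lies where 4x + 9y = 140 and y = 10.
Solving simultaneously gives x = 25/2, y = 10.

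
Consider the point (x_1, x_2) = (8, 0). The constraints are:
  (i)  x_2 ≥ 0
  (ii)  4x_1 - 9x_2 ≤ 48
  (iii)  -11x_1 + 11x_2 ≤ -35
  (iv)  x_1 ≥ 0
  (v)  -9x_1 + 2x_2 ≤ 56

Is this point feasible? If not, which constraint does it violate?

(i): 0 ≥ 0 ✓
(ii): 32 ≤ 48 ✓
(iii): -88 ≤ -35 ✓
(iv): 8 ≥ 0 ✓
(v): -72 ≤ 56 ✓

feasible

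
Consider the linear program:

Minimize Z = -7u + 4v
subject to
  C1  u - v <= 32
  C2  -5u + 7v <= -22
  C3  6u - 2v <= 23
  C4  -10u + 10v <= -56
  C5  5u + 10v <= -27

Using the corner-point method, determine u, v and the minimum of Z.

Corner points and Z = -7u + 4v:
  (-41/4, -169/4) → Z = -389/4
  (88/35, -277/70) → Z = -234/7
  (29/15, -11/3) → Z = -141/5
The feasible region is unbounded (it extends along (-1, -1)), but Z strictly increases along every unbounded feasible direction, so there is no improving ray and the minimum is attained at a vertex.

u = -41/4, v = -169/4, minimum Z = -389/4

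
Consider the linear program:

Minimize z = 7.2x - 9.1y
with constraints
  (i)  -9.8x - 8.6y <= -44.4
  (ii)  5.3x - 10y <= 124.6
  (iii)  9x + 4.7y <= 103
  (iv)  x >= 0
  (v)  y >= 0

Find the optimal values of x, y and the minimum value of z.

x = 0, y = 1030/47, minimum z = -9373/47

Vertices and z = 7.2x - 9.1y:
  (0, 222/43) → z = -10101/215
  (222/49, 0) → z = 7992/245
  (0, 1030/47) → z = -9373/47
  (103/9, 0) → z = 412/5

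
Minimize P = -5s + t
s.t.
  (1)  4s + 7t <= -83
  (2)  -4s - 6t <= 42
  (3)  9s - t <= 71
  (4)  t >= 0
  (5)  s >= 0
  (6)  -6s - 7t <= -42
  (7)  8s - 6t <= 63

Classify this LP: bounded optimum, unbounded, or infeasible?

infeasible

The boundaries 9s - t = 71 and 8s - 6t = 63 meet at (363/46, 1/46), but that point violates 4s + 7t ≤ -83. Every candidate vertex is excluded by some other constraint, so the feasible region is empty.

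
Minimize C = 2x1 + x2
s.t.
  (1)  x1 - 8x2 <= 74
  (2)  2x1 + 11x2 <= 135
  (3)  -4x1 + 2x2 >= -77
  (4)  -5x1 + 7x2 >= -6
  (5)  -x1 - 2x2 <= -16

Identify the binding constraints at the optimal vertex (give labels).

Vertices and C = 2x1 + x2:
  (337/23, 221/23) → C = 895/23
  (-94/7, 103/7) → C = -85/7
  (124/17, 74/17) → C = 322/17

The minimum is at (-94/7, 103/7). Substituting into each constraint, equality holds for (2) and (5); the remaining constraints have slack.

(2) and (5)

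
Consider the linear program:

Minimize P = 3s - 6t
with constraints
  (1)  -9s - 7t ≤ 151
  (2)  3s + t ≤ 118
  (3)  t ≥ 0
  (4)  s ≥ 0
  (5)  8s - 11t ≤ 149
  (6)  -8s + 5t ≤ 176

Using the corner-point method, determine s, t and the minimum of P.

s = 18, t = 64, minimum P = -330

Extreme points and P = 3s - 6t:
  (1447/41, 497/41) → P = 1359/41
  (18, 64) → P = -330
  (0, 0) → P = 0
  (149/8, 0) → P = 447/8
  (0, 176/5) → P = -1056/5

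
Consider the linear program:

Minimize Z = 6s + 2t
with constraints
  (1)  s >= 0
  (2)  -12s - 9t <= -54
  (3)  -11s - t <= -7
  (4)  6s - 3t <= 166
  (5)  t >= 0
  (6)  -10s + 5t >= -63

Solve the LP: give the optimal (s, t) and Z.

Extreme points and Z = 6s + 2t:
  (0, 7) → Z = 14
  (3/29, 170/29) → Z = 358/29
  (9/2, 0) → Z = 27
  (63/10, 0) → Z = 189/5
The feasible region is unbounded (it extends along (0, 1), (1, 2)), but Z strictly increases along every unbounded feasible direction, so there is no improving ray and the minimum is attained at a vertex.

At the optimal vertex, -12s - 9t = -54 and -11s - t = -7.
Solving simultaneously gives s = 3/29, t = 170/29.

s = 3/29, t = 170/29, minimum Z = 358/29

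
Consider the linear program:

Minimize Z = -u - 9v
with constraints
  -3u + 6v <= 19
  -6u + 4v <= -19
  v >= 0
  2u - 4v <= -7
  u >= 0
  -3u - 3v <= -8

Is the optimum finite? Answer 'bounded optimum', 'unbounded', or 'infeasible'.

unbounded

From the feasible point (95/12, 57/8), moving in the direction (4, 2) keeps every constraint satisfied while Z decreases without bound.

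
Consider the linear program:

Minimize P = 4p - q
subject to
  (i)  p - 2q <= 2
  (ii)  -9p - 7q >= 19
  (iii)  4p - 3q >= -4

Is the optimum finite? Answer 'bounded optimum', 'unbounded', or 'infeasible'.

bounded optimum

Vertices and P = 4p - q:
  (-24/25, -37/25) → P = -59/25
  (-14/5, -12/5) → P = -44/5
  (-17/11, -8/11) → P = -60/11
The feasible region has finitely many vertices and no improving ray; the minimum is -44/5 at (-14/5, -12/5).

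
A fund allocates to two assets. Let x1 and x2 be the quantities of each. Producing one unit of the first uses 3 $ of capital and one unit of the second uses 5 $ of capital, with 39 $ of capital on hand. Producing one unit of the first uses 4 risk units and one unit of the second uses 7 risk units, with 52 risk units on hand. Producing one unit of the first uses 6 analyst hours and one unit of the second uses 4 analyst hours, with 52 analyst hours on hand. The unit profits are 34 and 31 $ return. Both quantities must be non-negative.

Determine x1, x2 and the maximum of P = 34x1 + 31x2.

Feasible corners and P = 34x1 + 31x2:
  (0, 0) → P = 0
  (0, 52/7) → P = 1612/7
  (26/3, 0) → P = 884/3
  (6, 4) → P = 328

x1 = 6, x2 = 4, maximum P = 328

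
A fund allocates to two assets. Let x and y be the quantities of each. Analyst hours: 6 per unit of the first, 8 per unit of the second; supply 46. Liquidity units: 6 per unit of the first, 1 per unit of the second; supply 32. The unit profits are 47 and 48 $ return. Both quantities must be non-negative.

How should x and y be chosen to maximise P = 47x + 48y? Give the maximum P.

Feasible corners and P = 47x + 48y:
  (0, 0) → P = 0
  (0, 23/4) → P = 276
  (16/3, 0) → P = 752/3
  (5, 2) → P = 331

x = 5, y = 2, maximum P = 331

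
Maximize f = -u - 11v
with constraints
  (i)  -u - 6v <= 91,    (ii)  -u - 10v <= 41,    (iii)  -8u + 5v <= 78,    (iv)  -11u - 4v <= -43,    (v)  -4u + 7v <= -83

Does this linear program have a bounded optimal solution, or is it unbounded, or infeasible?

unbounded

From the feasible point (543/47, -247/47), moving in the direction (10, -1) keeps every constraint satisfied while f increases without bound.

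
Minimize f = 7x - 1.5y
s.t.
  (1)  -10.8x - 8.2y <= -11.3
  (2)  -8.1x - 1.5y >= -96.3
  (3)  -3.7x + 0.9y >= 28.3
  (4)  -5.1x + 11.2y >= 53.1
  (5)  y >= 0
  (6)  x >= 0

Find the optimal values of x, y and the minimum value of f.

x = 0, y = 64.2, minimum f = -96.3

Corner points and f = 7x - 1.5y:
  (737/214, 9759/214) → f = -18959/428
  (0, 321/5) → f = -963/10
  (0, 283/9) → f = -283/6

The binding constraints are -8.1x - 1.5y = -96.3 and x = 0.
Solving simultaneously gives x = 0, y = 321/5.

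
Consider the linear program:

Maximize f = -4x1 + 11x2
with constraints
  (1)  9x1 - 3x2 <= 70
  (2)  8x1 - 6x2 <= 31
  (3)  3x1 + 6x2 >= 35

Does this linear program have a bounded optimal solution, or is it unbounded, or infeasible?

unbounded

From the feasible point (109/10, 281/30), moving in the direction (3, 9) keeps every constraint satisfied while f increases without bound.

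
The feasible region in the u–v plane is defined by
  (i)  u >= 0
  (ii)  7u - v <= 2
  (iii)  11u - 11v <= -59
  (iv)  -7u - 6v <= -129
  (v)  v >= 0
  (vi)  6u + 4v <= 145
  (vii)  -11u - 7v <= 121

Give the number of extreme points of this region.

Intersecting each pair of boundary lines and keeping only the points that satisfy every inequality leaves:
  (0, 43/2)
  (0, 145/4)
  (141/49, 127/7)
  (9/2, 59/2)

4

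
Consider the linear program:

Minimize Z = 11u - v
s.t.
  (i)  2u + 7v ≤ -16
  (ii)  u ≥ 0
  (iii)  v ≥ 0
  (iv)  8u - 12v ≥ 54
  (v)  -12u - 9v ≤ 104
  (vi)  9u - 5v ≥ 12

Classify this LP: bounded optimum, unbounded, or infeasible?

infeasible

The boundaries 2u + 7v = -16 and 8u - 12v = 54 meet at (93/40, -59/20), but that point violates v ≥ 0. Every candidate vertex is excluded by some other constraint, so the feasible region is empty.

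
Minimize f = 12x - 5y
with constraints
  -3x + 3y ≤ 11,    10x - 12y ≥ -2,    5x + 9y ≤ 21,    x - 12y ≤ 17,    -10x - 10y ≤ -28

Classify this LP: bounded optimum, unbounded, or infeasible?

Extreme points and f = 12x - 5y:
  (39/25, 22/15) → f = 854/75
  (79/55, 15/11) → f = 573/55
  (135/23, -64/69) → f = 5180/69
  (253/65, -71/65) → f = 3391/65
The feasible region has finitely many vertices and no improving ray; the minimum is 573/55 at (79/55, 15/11).

bounded optimum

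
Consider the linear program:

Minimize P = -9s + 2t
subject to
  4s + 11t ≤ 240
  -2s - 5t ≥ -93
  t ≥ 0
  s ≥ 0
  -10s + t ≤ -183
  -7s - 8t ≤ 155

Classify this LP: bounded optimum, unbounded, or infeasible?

Corner points and P = -9s + 2t:
  (93/2, 0) → P = -837/2
  (252/13, 141/13) → P = -1986/13
  (183/10, 0) → P = -1647/10
The feasible region has finitely many vertices and no improving ray; the minimum is -837/2 at (93/2, 0).

bounded optimum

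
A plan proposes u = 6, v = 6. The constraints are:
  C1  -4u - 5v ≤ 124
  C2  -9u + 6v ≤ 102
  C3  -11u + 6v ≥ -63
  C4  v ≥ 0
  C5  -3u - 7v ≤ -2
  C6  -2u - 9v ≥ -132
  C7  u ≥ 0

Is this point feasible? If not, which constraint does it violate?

C1: -54 ≤ 124 ✓
C2: -18 ≤ 102 ✓
C3: -30 ≥ -63 ✓
C4: 6 ≥ 0 ✓
C5: -60 ≤ -2 ✓
C6: -66 ≥ -132 ✓
C7: 6 ≥ 0 ✓

feasible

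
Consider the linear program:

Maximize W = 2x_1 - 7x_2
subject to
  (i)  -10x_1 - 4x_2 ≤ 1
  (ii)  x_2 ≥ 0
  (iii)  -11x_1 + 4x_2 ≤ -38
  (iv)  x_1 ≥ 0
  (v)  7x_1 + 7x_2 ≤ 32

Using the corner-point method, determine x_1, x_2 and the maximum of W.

x_1 = 32/7, x_2 = 0, maximum W = 64/7

Vertices and W = 2x_1 - 7x_2:
  (38/11, 0) → W = 76/11
  (32/7, 0) → W = 64/7
  (394/105, 86/105) → W = 62/35

The optimum lies where x_2 = 0 and 7x_1 + 7x_2 = 32.
Solving simultaneously gives x_1 = 32/7, x_2 = 0.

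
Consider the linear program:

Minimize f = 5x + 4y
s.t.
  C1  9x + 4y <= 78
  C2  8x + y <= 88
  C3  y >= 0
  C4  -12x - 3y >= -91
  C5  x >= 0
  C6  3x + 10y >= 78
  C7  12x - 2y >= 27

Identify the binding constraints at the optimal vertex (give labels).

C6 and C7

Extreme points and f = 5x + 4y:
  (6, 6) → f = 54
  (4, 21/2) → f = 62
  (71/21, 95/14) → f = 925/21

The minimum is at (71/21, 95/14). Substituting into each constraint, equality holds for C6 and C7; the remaining constraints have slack.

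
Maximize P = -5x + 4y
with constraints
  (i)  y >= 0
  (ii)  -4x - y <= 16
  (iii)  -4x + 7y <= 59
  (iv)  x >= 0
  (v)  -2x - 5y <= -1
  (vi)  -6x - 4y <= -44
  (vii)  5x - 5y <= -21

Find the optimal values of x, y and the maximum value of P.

x = 36/29, y = 265/29, maximum P = 880/29

Extreme points and P = -5x + 4y:
  (36/29, 265/29) → P = 880/29
  (148/15, 211/15) → P = 104/15
  (68/25, 173/25) → P = 352/25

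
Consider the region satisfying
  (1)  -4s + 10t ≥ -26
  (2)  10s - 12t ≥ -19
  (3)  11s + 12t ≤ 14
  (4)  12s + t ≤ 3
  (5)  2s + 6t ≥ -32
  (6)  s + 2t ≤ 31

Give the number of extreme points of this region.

Intersecting each pair of boundary lines and keeping only the points that satisfy every inequality leaves:
  (14/31, -75/31)
  (-41/11, -45/11)
  (-5/21, 349/252)
  (-83/14, -47/14)
  (22/133, 135/133)

5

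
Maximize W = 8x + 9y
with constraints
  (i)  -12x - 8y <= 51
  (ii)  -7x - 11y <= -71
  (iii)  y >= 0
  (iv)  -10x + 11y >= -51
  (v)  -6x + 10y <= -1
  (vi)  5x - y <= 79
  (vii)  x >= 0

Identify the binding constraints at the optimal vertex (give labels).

(iv) and (v)

Vertices and W = 8x + 9y:
  (122/17, 353/187) → W = 13913/187
  (721/136, 419/136) → W = 9539/136
  (499/34, 148/17) → W = 3328/17

The maximum is at (499/34, 148/17). Substituting into each constraint, equality holds for (iv) and (v); the remaining constraints have slack.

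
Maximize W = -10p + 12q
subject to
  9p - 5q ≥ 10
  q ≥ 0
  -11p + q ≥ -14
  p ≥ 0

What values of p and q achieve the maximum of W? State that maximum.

Vertices and W = -10p + 12q:
  (10/9, 0) → W = -100/9
  (30/23, 8/23) → W = -204/23
  (14/11, 0) → W = -140/11

The optimum lies where 9p - 5q = 10 and -11p + q = -14.
Solving simultaneously gives p = 30/23, q = 8/23.

p = 30/23, q = 8/23, maximum W = -204/23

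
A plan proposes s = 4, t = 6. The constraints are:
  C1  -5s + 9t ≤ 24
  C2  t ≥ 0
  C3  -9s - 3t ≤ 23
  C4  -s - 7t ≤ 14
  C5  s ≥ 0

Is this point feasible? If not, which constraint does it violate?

not feasible — violates C1

Constraint C1: -5s + 9t = 34, which is not ≤ 24. All other constraints are satisfied.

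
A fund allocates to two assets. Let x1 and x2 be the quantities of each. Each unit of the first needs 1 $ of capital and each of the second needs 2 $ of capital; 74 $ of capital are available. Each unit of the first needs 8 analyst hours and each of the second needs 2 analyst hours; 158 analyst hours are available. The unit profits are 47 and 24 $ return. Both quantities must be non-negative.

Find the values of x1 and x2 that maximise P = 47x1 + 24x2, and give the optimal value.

x1 = 12, x2 = 31, maximum P = 1308

Feasible corners and P = 47x1 + 24x2:
  (0, 0) → P = 0
  (0, 37) → P = 888
  (79/4, 0) → P = 3713/4
  (12, 31) → P = 1308

The optimum lies where x1 + 2x2 = 74 and 8x1 + 2x2 = 158.
Solving simultaneously gives x1 = 12, x2 = 31.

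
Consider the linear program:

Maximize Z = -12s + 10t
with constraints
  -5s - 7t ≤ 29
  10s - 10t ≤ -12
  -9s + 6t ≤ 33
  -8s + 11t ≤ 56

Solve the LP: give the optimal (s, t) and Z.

Vertices and Z = -12s + 10t:
  (-187/60, -23/12) → Z = 547/30
  (-135/31, -32/31) → Z = 1300/31
  (214/15, 232/15) → Z = -248/15
  (-9/17, 80/17) → Z = 908/17

At the optimal vertex, -9s + 6t = 33 and -8s + 11t = 56.
Solving simultaneously gives s = -9/17, t = 80/17.

s = -9/17, t = 80/17, maximum Z = 908/17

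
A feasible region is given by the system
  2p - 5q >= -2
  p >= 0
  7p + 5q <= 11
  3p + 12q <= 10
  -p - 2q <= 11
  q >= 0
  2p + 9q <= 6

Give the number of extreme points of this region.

5

The feasible vertices (each the meet of two boundaries and inside every other half-plane) are:
  (0, 2/5)
  (3/7, 4/7)
  (0, 0)
  (11/7, 0)
  (69/53, 20/53)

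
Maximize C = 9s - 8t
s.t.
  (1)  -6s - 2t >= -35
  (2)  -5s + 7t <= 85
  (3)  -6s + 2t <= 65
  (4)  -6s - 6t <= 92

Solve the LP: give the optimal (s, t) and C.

s = 197/12, t = -127/4, maximum C = 1607/4

Extreme points and C = 9s - 8t:
  (75/52, 685/52) → C = -4805/52
  (197/12, -127/4) → C = 1607/4
  (-285/32, 185/32) → C = -4045/32
  (-287/24, -27/8) → C = -645/8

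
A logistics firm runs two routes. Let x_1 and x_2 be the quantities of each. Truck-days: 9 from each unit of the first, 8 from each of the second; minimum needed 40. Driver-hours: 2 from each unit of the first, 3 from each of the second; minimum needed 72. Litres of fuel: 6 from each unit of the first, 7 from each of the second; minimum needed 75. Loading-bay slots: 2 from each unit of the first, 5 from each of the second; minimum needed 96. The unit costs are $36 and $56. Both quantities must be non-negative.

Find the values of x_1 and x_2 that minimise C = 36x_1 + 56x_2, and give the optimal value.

x_1 = 18, x_2 = 12, minimum C = 1320

Corner points and C = 36x_1 + 56x_2:
  (0, 24) → C = 1344
  (48, 0) → C = 1728
  (18, 12) → C = 1320
The feasible region is unbounded (it extends along (0, 1), (1, 0)), but C strictly increases along every unbounded feasible direction, so there is no improving ray and the minimum is attained at a vertex.

At the optimal vertex, 2x_1 + 3x_2 = 72 and 2x_1 + 5x_2 = 96.
Solving simultaneously gives x_1 = 18, x_2 = 12.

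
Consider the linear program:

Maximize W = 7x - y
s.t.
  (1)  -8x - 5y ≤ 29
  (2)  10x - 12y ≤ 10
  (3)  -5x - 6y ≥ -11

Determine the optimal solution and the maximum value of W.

x = 8/5, y = 1/2, maximum W = 107/10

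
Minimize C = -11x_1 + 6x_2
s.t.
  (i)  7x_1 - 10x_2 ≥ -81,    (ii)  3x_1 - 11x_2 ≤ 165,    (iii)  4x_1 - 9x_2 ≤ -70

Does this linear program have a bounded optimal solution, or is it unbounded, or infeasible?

From the feasible point (-29/23, 166/23), moving in the direction (10, 7) keeps every constraint satisfied while C decreases without bound.

unbounded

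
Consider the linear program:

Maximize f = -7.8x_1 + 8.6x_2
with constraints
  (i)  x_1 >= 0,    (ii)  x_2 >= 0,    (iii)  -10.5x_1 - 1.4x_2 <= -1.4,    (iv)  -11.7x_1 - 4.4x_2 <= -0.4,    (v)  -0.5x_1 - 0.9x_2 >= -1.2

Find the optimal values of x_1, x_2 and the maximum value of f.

x_1 = 0, x_2 = 4/3, maximum f = 172/15

Corner points and f = -7.8x_1 + 8.6x_2:
  (0, 1) → f = 43/5
  (0, 4/3) → f = 172/15
  (2/15, 0) → f = -26/25
  (12/5, 0) → f = -468/25

The binding constraints are x_1 = 0 and -0.5x_1 - 0.9x_2 = -1.2.
Solving simultaneously gives x_1 = 0, x_2 = 4/3.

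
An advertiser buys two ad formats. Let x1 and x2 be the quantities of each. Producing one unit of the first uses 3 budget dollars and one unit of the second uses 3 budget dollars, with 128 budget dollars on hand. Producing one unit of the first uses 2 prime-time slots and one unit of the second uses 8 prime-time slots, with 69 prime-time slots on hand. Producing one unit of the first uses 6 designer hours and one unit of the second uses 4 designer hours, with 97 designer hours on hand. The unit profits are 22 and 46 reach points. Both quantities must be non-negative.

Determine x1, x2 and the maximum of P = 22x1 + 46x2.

x1 = 25/2, x2 = 11/2, maximum P = 528

The optimum lies where 2x1 + 8x2 = 69 and 6x1 + 4x2 = 97.
Solving simultaneously gives x1 = 25/2, x2 = 11/2.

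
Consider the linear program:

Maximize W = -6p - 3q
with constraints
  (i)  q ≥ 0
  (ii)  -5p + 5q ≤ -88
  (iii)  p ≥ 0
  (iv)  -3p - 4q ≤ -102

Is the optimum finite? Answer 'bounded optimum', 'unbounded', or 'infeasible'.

Corner points and W = -6p - 3q:
  (34, 0) → W = -204
  (862/35, 246/35) → W = -1182/7
The feasible region has finitely many vertices and no improving ray; the maximum is -1182/7 at (862/35, 246/35).

bounded optimum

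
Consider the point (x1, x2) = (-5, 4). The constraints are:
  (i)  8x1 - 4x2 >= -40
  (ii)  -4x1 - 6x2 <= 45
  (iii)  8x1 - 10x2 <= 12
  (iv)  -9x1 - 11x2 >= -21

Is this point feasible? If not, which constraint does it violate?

not feasible — violates (i)

Constraint (i): 8x1 - 4x2 = -56, which is not ≥ -40. All other constraints are satisfied.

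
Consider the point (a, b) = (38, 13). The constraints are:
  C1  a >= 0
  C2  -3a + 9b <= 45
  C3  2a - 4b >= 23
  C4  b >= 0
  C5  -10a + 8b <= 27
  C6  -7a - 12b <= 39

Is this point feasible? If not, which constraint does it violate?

feasible

C1: 38 ≥ 0 ✓
C2: 3 ≤ 45 ✓
C3: 24 ≥ 23 ✓
C4: 13 ≥ 0 ✓
C5: -276 ≤ 27 ✓
C6: -422 ≤ 39 ✓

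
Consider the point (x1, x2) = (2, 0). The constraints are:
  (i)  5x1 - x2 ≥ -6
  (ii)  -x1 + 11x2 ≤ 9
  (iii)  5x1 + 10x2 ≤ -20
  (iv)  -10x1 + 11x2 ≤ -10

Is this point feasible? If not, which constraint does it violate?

Constraint (iii): 5x1 + 10x2 = 10, which is not ≤ -20. All other constraints are satisfied.

not feasible — violates (iii)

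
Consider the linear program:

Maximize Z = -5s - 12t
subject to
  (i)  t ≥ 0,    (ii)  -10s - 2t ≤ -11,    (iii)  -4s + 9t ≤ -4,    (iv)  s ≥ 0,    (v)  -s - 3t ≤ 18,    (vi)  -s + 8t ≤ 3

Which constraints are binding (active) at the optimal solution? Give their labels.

Vertices and Z = -5s - 12t:
  (11/10, 0) → Z = -11/2
  (107/98, 2/49) → Z = -583/98
  (59/23, 16/23) → Z = -487/23
The feasible region is unbounded (it extends along (8, 1), (1, 0)), but Z strictly decreases along every unbounded feasible direction, so there is no improving ray and the maximum is attained at a vertex.

The maximum is at (11/10, 0). Substituting into each constraint, equality holds for (i) and (ii); the remaining constraints have slack.

(i) and (ii)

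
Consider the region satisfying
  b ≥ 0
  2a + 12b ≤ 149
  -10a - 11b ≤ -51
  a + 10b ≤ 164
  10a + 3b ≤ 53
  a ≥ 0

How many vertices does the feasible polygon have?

5

Of the 15 pairwise boundary intersections, those satisfying every inequality are:
  (51/10, 0)
  (53/10, 0)
  (63/38, 692/57)
  (0, 149/12)
  (0, 51/11)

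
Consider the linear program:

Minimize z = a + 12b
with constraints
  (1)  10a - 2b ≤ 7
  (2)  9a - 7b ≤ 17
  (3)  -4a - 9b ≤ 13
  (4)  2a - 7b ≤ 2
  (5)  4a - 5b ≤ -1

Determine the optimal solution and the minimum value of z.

a = -73/46, b = -17/23, minimum z = -481/46

Extreme points and z = a + 12b:
  (37/42, 19/21) → z = 493/42
  (-73/46, -17/23) → z = -481/46
  (-17/18, -5/9) → z = -137/18
The feasible region is unbounded (it extends along (-9, 4), (1, 5)), but z strictly increases along every unbounded feasible direction, so there is no improving ray and the minimum is attained at a vertex.

At the optimal vertex, -4a - 9b = 13 and 2a - 7b = 2.
Solving simultaneously gives a = -73/46, b = -17/23.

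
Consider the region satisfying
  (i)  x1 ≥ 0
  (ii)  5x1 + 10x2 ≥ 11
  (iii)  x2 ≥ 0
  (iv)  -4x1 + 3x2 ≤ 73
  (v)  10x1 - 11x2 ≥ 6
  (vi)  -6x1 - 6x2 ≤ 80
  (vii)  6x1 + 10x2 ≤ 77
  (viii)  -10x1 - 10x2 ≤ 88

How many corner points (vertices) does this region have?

4

Pairwise boundary intersections that survive every other constraint:
  (11/5, 0)
  (181/155, 16/31)
  (77/6, 0)
  (907/166, 367/83)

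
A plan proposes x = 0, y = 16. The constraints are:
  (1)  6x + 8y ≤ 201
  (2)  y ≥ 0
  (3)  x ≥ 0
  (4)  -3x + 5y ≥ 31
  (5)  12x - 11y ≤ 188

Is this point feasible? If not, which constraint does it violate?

(1): 128 ≤ 201 ✓
(2): 16 ≥ 0 ✓
(3): 0 ≥ 0 ✓
(4): 80 ≥ 31 ✓
(5): -176 ≤ 188 ✓

feasible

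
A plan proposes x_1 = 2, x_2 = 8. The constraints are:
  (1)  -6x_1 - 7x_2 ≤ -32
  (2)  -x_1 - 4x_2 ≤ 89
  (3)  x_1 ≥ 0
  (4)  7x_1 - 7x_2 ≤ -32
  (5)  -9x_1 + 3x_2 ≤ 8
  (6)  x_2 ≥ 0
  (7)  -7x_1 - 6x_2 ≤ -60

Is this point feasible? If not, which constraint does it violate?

feasible

(1): -68 ≤ -32 ✓
(2): -34 ≤ 89 ✓
(3): 2 ≥ 0 ✓
(4): -42 ≤ -32 ✓
(5): 6 ≤ 8 ✓
(6): 8 ≥ 0 ✓
(7): -62 ≤ -60 ✓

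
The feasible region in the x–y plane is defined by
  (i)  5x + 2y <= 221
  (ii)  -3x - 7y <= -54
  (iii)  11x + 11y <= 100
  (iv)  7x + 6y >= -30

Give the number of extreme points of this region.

3

The feasible vertices (each the meet of two boundaries and inside every other half-plane) are:
  (53/22, 147/22)
  (-534/31, 468/31)
  (-930/11, 1030/11)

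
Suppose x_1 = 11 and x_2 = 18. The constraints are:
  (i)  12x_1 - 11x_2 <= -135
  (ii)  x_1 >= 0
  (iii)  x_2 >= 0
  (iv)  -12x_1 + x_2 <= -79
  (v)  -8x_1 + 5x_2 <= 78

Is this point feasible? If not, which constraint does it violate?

not feasible — violates (i)

Constraint (i): 12x_1 - 11x_2 = -66, which is not ≤ -135. All other constraints are satisfied.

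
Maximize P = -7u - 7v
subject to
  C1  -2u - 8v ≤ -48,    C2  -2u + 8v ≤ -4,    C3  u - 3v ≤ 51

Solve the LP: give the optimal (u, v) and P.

u = 13, v = 11/4, maximum P = -441/4

Corner points and P = -7u - 7v:
  (13, 11/4) → P = -441/4
  (276/7, -27/7) → P = -249
  (198, 49) → P = -1729

At the optimal vertex, -2u - 8v = -48 and -2u + 8v = -4.
Solving simultaneously gives u = 13, v = 11/4.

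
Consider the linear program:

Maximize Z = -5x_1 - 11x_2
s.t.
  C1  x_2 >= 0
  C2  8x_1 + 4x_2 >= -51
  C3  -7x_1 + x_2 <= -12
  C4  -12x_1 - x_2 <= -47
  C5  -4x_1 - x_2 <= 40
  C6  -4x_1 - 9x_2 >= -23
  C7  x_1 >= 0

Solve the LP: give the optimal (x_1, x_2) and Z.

Feasible corners and Z = -5x_1 - 11x_2:
  (47/12, 0) → Z = -235/12
  (23/4, 0) → Z = -115/4
  (50/13, 11/13) → Z = -371/13

x_1 = 47/12, x_2 = 0, maximum Z = -235/12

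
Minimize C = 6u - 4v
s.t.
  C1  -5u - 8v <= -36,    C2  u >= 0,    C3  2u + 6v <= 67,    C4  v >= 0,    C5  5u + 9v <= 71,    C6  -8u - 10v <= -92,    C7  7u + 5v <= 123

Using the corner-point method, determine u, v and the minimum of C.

Vertices and C = 6u - 4v:
  (71/5, 0) → C = 426/5
  (23/2, 0) → C = 69
  (59/11, 54/11) → C = 138/11

The optimum lies where 5u + 9v = 71 and -8u - 10v = -92.
Solving simultaneously gives u = 59/11, v = 54/11.

u = 59/11, v = 54/11, minimum C = 138/11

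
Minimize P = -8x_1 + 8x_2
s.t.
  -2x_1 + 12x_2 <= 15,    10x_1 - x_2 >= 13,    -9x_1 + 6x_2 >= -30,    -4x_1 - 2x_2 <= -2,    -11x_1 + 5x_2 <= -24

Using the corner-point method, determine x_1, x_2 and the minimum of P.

Extreme points and P = -8x_1 + 8x_2:
  (75/16, 65/32) → P = -85/4
  (363/122, 213/122) → P = -600/61
  (12/7, -17/7) → P = -232/7
  (29/21, -37/21) → P = -176/7

At the optimal vertex, -9x_1 + 6x_2 = -30 and -4x_1 - 2x_2 = -2.
Solving simultaneously gives x_1 = 12/7, x_2 = -17/7.

x_1 = 12/7, x_2 = -17/7, minimum P = -232/7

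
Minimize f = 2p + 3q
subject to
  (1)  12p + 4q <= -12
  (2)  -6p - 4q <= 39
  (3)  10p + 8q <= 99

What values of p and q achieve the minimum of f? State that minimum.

p = 9/2, q = -33/2, minimum f = -81/2

Extreme points and f = 2p + 3q:
  (9/2, -33/2) → f = -81/2
  (-123/14, 327/14) → f = 105/2
  (-177/2, 123) → f = 192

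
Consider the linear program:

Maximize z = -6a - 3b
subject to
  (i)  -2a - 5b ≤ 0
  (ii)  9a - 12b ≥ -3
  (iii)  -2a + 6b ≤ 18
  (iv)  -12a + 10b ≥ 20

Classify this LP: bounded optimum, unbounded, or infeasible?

The boundaries -2a - 5b = 0 and 9a - 12b = -3 meet at (-5/23, 2/23), but that point violates -12a + 10b ≥ 20. Every candidate vertex is excluded by some other constraint, so the feasible region is empty.

infeasible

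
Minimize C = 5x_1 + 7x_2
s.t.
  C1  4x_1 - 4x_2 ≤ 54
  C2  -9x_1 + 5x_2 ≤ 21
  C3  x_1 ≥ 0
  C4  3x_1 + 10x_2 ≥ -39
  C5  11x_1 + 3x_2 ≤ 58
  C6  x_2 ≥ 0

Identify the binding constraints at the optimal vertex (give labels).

Extreme points and C = 5x_1 + 7x_2:
  (0, 21/5) → C = 147/5
  (227/82, 753/82) → C = 3203/41
  (0, 0) → C = 0
  (58/11, 0) → C = 290/11

The minimum is at (0, 0). Substituting into each constraint, equality holds for C3 and C6; the remaining constraints have slack.

C3 and C6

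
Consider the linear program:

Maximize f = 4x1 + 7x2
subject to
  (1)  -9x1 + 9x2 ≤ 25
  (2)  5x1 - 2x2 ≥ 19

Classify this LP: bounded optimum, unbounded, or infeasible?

unbounded

From the feasible point (221/27, 296/27), moving in the direction (9, 9) keeps every constraint satisfied while f increases without bound.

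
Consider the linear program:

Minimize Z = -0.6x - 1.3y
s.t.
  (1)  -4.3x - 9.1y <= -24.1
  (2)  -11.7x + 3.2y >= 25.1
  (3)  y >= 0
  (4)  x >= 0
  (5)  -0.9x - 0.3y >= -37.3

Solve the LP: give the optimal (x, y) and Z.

x = 0, y = 373/3, minimum Z = -4849/30

Feasible corners and Z = -0.6x - 1.3y:
  (0, 251/32) → Z = -3263/320
  (11183/639, 5100/71) → Z = -110633/1065
  (0, 373/3) → Z = -4849/30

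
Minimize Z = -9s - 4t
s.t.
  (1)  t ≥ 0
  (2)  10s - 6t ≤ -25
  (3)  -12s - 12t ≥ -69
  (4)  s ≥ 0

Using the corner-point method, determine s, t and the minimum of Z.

Corner points and Z = -9s - 4t:
  (19/32, 165/32) → Z = -831/32
  (0, 25/6) → Z = -50/3
  (0, 23/4) → Z = -23

The binding constraints are 10s - 6t = -25 and -12s - 12t = -69.
Solving simultaneously gives s = 19/32, t = 165/32.

s = 19/32, t = 165/32, minimum Z = -831/32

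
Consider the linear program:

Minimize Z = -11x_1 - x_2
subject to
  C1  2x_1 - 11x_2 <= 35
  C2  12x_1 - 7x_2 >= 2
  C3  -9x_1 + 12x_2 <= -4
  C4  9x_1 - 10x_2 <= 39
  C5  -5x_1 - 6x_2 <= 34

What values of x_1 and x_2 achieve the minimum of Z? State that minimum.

Vertices and Z = -11x_1 - x_2:
  (-223/118, -208/59) → Z = 2869/118
  (1, -3) → Z = -8
  (-4/81, -10/27) → Z = 74/81
  (214/9, 35/2) → Z = -5023/18

At the optimal vertex, -9x_1 + 12x_2 = -4 and 9x_1 - 10x_2 = 39.
Solving simultaneously gives x_1 = 214/9, x_2 = 35/2.

x_1 = 214/9, x_2 = 35/2, minimum Z = -5023/18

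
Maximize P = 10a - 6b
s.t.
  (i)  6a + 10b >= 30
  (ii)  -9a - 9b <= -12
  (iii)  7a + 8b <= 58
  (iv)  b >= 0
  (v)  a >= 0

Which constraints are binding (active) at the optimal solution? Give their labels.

(iii) and (iv)

Corner points and P = 10a - 6b:
  (5, 0) → P = 50
  (0, 3) → P = -18
  (58/7, 0) → P = 580/7
  (0, 29/4) → P = -87/2

The maximum is at (58/7, 0). Substituting into each constraint, equality holds for (iii) and (iv); the remaining constraints have slack.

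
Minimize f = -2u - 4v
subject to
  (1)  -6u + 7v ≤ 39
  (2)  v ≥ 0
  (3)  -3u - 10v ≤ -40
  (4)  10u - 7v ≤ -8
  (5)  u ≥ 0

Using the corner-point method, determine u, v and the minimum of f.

u = 31/4, v = 171/14, minimum f = -901/14

Extreme points and f = -2u - 4v:
  (31/4, 171/14) → f = -901/14
  (0, 39/7) → f = -156/7
  (200/121, 424/121) → f = -2096/121
  (0, 4) → f = -16

The binding constraints are -6u + 7v = 39 and 10u - 7v = -8.
Solving simultaneously gives u = 31/4, v = 171/14.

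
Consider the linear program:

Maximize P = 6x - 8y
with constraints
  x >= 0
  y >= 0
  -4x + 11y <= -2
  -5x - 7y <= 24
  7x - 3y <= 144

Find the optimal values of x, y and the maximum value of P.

x = 144/7, y = 0, maximum P = 864/7

Corner points and P = 6x - 8y:
  (1/2, 0) → P = 3
  (144/7, 0) → P = 864/7
  (1578/65, 562/65) → P = 4972/65

The binding constraints are y = 0 and 7x - 3y = 144.
Solving simultaneously gives x = 144/7, y = 0.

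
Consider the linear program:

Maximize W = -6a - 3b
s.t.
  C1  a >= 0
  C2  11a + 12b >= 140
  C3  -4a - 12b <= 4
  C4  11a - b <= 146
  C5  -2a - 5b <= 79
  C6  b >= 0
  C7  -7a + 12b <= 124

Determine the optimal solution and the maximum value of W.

Corner points and W = -6a - 3b:
  (140/11, 0) → W = -840/11
  (8/9, 293/27) → W = -341/9
  (146/11, 0) → W = -876/11
  (1876/125, 2386/125) → W = -18414/125

The binding constraints are 11a + 12b = 140 and -7a + 12b = 124.
Solving simultaneously gives a = 8/9, b = 293/27.

a = 8/9, b = 293/27, maximum W = -341/9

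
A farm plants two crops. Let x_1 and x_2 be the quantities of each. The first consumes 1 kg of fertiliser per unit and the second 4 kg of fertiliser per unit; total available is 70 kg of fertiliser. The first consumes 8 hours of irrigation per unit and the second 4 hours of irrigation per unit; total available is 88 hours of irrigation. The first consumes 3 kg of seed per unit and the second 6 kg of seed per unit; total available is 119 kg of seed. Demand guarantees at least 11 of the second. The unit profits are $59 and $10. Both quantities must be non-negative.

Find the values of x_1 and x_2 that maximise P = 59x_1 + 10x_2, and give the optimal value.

x_1 = 11/2, x_2 = 11, maximum P = 869/2

Feasible corners and P = 59x_1 + 10x_2:
  (0, 35/2) → P = 175
  (0, 11) → P = 110
  (18/7, 118/7) → P = 2242/7
  (11/2, 11) → P = 869/2

The binding constraints are 8x_1 + 4x_2 = 88 and x_2 = 11.
Solving simultaneously gives x_1 = 11/2, x_2 = 11.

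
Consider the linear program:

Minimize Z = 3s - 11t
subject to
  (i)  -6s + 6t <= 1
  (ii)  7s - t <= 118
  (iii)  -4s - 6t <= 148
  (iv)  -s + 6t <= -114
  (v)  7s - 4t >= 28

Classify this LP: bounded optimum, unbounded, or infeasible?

bounded optimum

Feasible corners and Z = 3s - 11t:
  (280/23, -754/23) → Z = 9134/23
  (594/41, -680/41) → Z = 9262/41
  (-34/5, -302/15) → Z = 3016/15
The feasible region has finitely many vertices and no improving ray; the minimum is 3016/15 at (-34/5, -302/15).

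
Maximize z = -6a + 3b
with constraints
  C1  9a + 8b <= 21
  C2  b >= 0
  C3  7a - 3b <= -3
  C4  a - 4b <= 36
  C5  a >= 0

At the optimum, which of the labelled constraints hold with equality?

C1 and C5

Corner points and z = -6a + 3b:
  (39/83, 174/83) → z = 288/83
  (0, 21/8) → z = 63/8
  (0, 1) → z = 3

The maximum is at (0, 21/8). Substituting into each constraint, equality holds for C1 and C5; the remaining constraints have slack.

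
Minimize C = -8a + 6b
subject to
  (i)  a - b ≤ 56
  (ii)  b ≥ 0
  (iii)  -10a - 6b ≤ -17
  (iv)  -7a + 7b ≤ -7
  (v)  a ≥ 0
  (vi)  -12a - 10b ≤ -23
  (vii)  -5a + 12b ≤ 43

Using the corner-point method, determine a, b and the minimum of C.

Extreme points and C = -8a + 6b:
  (56, 0) → C = -448
  (715/7, 323/7) → C = -3782/7
  (23/12, 0) → C = -46/3
  (3/2, 1/2) → C = -9
  (55/7, 48/7) → C = -152/7

a = 715/7, b = 323/7, minimum C = -3782/7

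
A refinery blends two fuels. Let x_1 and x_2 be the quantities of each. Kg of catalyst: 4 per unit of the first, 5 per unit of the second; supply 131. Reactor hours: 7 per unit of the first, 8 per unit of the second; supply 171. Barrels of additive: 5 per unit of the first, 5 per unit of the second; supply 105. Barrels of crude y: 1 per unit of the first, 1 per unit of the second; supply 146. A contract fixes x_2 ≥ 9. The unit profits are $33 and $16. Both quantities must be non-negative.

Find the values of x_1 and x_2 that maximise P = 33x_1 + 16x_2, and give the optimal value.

x_1 = 12, x_2 = 9, maximum P = 540

Feasible corners and P = 33x_1 + 16x_2:
  (0, 21) → P = 336
  (0, 9) → P = 144
  (12, 9) → P = 540

The binding constraints are 5x_1 + 5x_2 = 105 and x_2 = 9.
Solving simultaneously gives x_1 = 12, x_2 = 9.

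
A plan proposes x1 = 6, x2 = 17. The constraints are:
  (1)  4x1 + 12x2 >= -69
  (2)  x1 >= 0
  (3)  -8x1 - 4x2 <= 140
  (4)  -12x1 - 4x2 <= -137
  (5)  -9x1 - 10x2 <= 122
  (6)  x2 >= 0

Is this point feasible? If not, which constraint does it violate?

(1): 228 ≥ -69 ✓
(2): 6 ≥ 0 ✓
(3): -116 ≤ 140 ✓
(4): -140 ≤ -137 ✓
(5): -224 ≤ 122 ✓
(6): 17 ≥ 0 ✓

feasible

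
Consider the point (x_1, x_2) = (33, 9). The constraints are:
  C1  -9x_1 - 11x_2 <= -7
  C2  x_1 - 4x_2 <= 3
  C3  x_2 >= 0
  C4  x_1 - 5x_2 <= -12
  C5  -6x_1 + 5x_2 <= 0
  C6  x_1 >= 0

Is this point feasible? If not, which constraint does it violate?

feasible

C1: -396 ≤ -7 ✓
C2: -3 ≤ 3 ✓
C3: 9 ≥ 0 ✓
C4: -12 ≤ -12 ✓
C5: -153 ≤ 0 ✓
C6: 33 ≥ 0 ✓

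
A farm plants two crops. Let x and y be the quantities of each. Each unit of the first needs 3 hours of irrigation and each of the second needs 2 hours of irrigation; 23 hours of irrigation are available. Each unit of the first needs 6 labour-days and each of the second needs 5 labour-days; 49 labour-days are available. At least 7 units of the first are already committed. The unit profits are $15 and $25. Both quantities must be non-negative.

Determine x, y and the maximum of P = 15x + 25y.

x = 7, y = 1, maximum P = 130

Extreme points and P = 15x + 25y:
  (23/3, 0) → P = 115
  (7, 0) → P = 105
  (7, 1) → P = 130

The optimum lies where 3x + 2y = 23 and x = 7.
Solving simultaneously gives x = 7, y = 1.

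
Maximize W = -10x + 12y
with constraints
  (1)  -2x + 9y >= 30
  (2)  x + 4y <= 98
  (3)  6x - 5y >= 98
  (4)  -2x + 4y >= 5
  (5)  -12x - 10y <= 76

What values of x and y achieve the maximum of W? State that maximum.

Corner points and W = -10x + 12y:
  (882/29, 490/29) → W = -2940/29
  (31, 67/4) → W = -109
  (417/14, 113/7) → W = -729/7

x = 882/29, y = 490/29, maximum W = -2940/29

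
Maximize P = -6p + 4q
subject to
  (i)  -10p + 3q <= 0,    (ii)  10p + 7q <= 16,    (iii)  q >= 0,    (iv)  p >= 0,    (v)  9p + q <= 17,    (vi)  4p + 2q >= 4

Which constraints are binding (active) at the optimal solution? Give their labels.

(i) and (ii)

Feasible corners and P = -6p + 4q:
  (12/25, 8/5) → P = 88/25
  (3/8, 5/4) → P = 11/4
  (8/5, 0) → P = -48/5
  (1, 0) → P = -6

The maximum is at (12/25, 8/5). Substituting into each constraint, equality holds for (i) and (ii); the remaining constraints have slack.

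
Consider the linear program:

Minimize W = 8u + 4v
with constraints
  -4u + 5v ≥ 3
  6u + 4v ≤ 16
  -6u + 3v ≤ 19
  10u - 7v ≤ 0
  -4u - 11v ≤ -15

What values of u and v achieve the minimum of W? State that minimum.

Feasible corners and W = 8u + 4v:
  (21/22, 15/11) → W = 144/11
  (21/32, 9/8) → W = 39/4
  (-2/3, 5) → W = 44/3
  (56/41, 80/41) → W = 768/41
  (-82/39, 83/39) → W = -108/13

u = -82/39, v = 83/39, minimum W = -108/13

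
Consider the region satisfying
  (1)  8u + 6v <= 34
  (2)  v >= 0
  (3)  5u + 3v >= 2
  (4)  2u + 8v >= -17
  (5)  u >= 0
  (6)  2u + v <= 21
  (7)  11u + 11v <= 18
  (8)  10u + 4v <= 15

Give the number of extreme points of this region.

The feasible vertices (each the meet of two boundaries and inside every other half-plane) are:
  (2/5, 0)
  (3/2, 0)
  (0, 2/3)
  (0, 18/11)
  (31/22, 5/22)

5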